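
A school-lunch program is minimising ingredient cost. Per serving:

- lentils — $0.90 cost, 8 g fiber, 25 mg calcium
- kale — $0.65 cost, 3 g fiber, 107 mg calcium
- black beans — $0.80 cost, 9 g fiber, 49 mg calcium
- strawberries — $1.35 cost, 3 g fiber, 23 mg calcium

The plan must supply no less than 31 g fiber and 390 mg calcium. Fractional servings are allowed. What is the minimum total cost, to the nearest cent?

$3.69

This is a tiny linear program; its minimum lies at a vertex of the feasible set. List the vertices and price them.
lentils only: max(31/8, 390/25) = 15.6 servings → $14.04.
kale only: max(31/3, 390/107) = 10.33 servings → $6.72.
black beans only: max(31/9, 390/49) = 7.959 servings → $6.37.
strawberries only: max(31/3, 390/23) = 16.96 servings → $22.89.
lentils + kale with both tight: 2.749 servings and 3.003 servings → $4.43.
lentils + black beans with both targets exact would need a negative amount; discard.
lentils + strawberries: intersection lies outside the first quadrant.
kale + black beans with both tight: 2.44 servings and 2.631 servings → $3.69.
kale + strawberries with both tight: 1.813 servings and 8.52 servings → $12.68.
black beans + strawberries: intersection lies outside the first quadrant.
Cheapest feasible corner: $3.69.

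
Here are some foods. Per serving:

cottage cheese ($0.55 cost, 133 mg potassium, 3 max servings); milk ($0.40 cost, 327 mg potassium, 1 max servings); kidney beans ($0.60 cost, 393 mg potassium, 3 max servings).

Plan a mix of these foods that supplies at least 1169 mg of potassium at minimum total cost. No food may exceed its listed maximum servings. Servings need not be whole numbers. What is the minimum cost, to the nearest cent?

$1.69

Cost per mg of potassium: milk $0.0012, kidney beans $0.0015, cottage cheese $0.0041.
Take 1 serving of milk: +327.0 mg potassium for $0.40 (total $0.40, still need 842.0 mg).
Take 2.142 servings of kidney beans: +842.0 mg potassium for $1.29 (total $1.69, still need 0.0 mg).
Filling from the cheapest source first is optimal under one linear minimum: $1.69.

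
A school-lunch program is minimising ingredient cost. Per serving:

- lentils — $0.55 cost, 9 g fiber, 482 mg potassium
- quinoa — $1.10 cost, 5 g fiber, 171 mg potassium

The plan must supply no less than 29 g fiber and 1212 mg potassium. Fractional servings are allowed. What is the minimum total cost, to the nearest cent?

$1.77

Compare the cost at each extreme point of the feasible region.
lentils only: max(29/9, 1212/482) = 3.222 servings → $1.77.
quinoa only: max(29/5, 1212/171) = 7.088 servings → $7.80.
lentils + quinoa with both tight: 1.264 servings and 3.525 servings → $4.57.
The minimum over all feasible corners is $1.77.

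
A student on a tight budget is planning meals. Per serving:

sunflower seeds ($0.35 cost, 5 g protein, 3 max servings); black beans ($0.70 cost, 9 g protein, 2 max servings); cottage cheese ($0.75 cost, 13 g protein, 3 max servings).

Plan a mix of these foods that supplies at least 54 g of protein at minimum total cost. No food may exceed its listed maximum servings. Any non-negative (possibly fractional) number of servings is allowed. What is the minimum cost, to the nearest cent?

$3.30

Cost per g of protein: cottage cheese $0.0577, sunflower seeds $0.0700, black beans $0.0778.
Take 3 servings of cottage cheese: +39.0 g protein for $2.25 (total $2.25, still need 15.0 g).
Take 3 servings of sunflower seeds: +15.0 g protein for $1.05 (total $3.30, still need 0.0 g).
Filling from the cheapest source first is optimal under one linear minimum: $3.30.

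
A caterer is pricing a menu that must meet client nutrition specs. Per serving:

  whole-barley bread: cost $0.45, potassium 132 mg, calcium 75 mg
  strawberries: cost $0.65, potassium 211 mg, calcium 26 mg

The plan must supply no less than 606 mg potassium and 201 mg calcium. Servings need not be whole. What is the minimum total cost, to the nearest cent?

$1.96

Minimising a linear cost over {potassium ≥ 606, calcium ≥ 201, servings ≥ 0} — the optimum is at a vertex, using one or two foods.
whole-barley bread only: max(606/132, 201/75) = 4.591 servings → $2.07.
strawberries only: max(606/211, 201/26) = 7.731 servings → $5.03.
whole-barley bread + strawberries with both tight: 2.151 servings and 1.527 servings → $1.96.
Cheapest feasible corner: $1.96.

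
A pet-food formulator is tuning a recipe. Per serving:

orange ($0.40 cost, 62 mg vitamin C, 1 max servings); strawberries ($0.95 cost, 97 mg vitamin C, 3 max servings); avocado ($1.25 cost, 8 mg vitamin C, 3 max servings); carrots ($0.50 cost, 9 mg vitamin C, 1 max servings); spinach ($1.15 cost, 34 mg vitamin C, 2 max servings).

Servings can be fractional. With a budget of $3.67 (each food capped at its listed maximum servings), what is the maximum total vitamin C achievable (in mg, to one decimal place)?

Vitamin C per dollar: orange 155, strawberries 102.1, spinach 29.57, carrots 18, avocado 6.4.
Take 1 serving of orange: spends $0.40, +62.0 mg vitamin C (running total 62.0 mg).
Take 3 servings of strawberries: spends $2.85, +291.0 mg vitamin C (running total 353.0 mg).
Take 0.3652 servings of spinach: spends $0.42, +12.4 mg vitamin C (running total 365.4 mg).
Filling greedily by vitamin C-per-dollar is optimal for one linear limit, giving 365.4 mg.

365.4 mg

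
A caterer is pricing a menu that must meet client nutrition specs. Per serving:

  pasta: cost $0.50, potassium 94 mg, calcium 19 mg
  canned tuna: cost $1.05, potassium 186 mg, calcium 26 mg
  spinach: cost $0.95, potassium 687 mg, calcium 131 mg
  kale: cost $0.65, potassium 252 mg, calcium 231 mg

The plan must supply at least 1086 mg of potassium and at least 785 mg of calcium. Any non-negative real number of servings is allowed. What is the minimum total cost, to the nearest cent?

At the optimum either one food covers both requirements or two foods hit both targets exactly; no other combination can be cheaper.
pasta only: max(1086/94, 785/19) = 41.32 servings → $20.66.
canned tuna only: max(1086/186, 785/26) = 30.19 servings → $31.70.
spinach only: max(1086/687, 785/131) = 5.992 servings → $5.69.
kale only: max(1086/252, 785/231) = 4.31 servings → $2.80.
pasta + canned tuna with both targets exact would need a negative amount; discard.
pasta + spinach: the both-tight solution has a negative serving — not a feasible corner.
pasta + kale with both tight: 3.134 servings and 3.14 servings → $3.61.
canned tuna + spinach with both targets exact would need a negative amount; discard.
canned tuna + kale with both tight: 1.457 servings and 3.234 servings → $3.63.
spinach + kale with both tight: 0.4221 servings and 3.159 servings → $2.45.
Cheapest feasible corner: $2.45.

$2.45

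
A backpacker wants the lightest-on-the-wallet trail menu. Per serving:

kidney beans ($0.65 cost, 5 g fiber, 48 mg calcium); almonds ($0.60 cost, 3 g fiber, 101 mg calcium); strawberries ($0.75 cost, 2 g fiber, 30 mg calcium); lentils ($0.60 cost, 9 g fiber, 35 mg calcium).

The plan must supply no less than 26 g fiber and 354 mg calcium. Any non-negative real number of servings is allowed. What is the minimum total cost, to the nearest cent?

kidney beans only: max(26/5, 354/48) = 7.375 servings → $4.79.
almonds only: max(26/3, 354/101) = 8.667 servings → $5.20.
strawberries only: max(26/2, 354/30) = 13 servings → $9.75.
lentils only: max(26/9, 354/35) = 10.11 servings → $6.07.
kidney beans + almonds with both tight: 4.332 servings and 1.446 servings → $3.68.
kidney beans + strawberries with both tight: 1.333 servings and 9.667 servings → $8.12.
kidney beans + lentils: intersection lies outside the first quadrant.
almonds + strawberries: intersection lies outside the first quadrant.
almonds + lentils with both tight: 2.831 servings and 1.945 servings → $2.87.
strawberries + lentils with both tight: 11.38 servings and 0.36 servings → $8.75.
So the least-cost plan costs $2.87.

$2.87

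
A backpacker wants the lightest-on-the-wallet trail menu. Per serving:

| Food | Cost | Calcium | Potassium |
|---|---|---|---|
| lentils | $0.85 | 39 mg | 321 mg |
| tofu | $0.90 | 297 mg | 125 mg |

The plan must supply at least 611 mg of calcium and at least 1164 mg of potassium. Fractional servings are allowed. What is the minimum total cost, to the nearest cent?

$4.03

Two binding constraints pin down two serving amounts, so the optimal mix uses at most two foods. The candidates are each food alone (scaled to the tighter of calcium/potassium) and each pair with both constraints tight.
lentils only: max(611/39, 1164/321) = 15.67 servings → $13.32.
tofu only: max(611/297, 1164/125) = 9.312 servings → $8.38.
lentils + tofu with both tight: 2.977 servings and 1.666 servings → $4.03.
So the least-cost plan costs $4.03.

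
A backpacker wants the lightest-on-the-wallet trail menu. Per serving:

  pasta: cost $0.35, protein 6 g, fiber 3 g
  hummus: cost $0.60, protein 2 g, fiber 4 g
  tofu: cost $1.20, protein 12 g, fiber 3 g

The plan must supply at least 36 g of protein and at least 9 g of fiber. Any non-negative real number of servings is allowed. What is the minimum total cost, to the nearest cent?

$2.10

pasta only: max(36/6, 9/3) = 6 servings → $2.10.
hummus only: max(36/2, 9/4) = 18 servings → $10.80.
tofu only: max(36/12, 9/3) = 3 servings → $3.60.
pasta + hummus with both targets exact would need a negative amount; discard.
pasta + tofu with both tight: 0 servings and 3 servings → $3.60.
hummus + tofu with both tight: 0 servings and 3 servings → $3.60.
So the least-cost plan costs $2.10.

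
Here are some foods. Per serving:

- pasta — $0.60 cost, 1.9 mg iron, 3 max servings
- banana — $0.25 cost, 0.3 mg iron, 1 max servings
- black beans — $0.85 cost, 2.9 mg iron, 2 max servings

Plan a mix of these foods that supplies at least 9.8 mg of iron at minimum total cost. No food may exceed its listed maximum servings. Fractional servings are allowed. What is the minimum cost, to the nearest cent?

Cost per mg of iron: black beans $0.2931, pasta $0.3158, banana $0.8333.
Take 2 servings of black beans: +5.8 mg iron for $1.70 (total $1.70, still need 4.0 mg).
Take 2.105 servings of pasta: +4.0 mg iron for $1.26 (total $2.96, still need 0.0 mg).
Filling from the cheapest source first is optimal under one linear minimum: $2.96.

$2.96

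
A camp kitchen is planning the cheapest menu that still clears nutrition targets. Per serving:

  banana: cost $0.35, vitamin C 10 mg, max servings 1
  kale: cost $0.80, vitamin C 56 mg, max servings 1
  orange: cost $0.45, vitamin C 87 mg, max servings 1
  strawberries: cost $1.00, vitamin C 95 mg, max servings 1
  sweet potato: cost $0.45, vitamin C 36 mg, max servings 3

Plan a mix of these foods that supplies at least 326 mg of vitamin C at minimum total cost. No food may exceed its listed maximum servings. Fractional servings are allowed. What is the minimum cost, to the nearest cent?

$3.31

Cost per mg of vitamin C: orange $0.0052, strawberries $0.0105, sweet potato $0.0125, kale $0.0143, banana $0.0350.
Take 1 serving of orange: +87.0 mg vitamin C for $0.45 (total $0.45, still need 239.0 mg).
Take 1 serving of strawberries: +95.0 mg vitamin C for $1.00 (total $1.45, still need 144.0 mg).
Take 3 servings of sweet potato: +108.0 mg vitamin C for $1.35 (total $2.80, still need 36.0 mg).
Take 0.6429 servings of kale: +36.0 mg vitamin C for $0.51 (total $3.31, still need 0.0 mg).
Filling from the cheapest source first is optimal under one linear minimum: $3.31.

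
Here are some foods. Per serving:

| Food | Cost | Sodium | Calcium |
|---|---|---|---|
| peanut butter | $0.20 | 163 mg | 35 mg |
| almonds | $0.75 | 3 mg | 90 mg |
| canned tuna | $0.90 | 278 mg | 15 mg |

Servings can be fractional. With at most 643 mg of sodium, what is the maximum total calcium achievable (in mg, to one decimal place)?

Calcium per mg sodium: almonds 30, peanut butter 0.2147, canned tuna 0.05396.
With no serving limits, spend the whole sodium allowance on almonds: 643 mg / 3 mg × 90 mg = 19290.0 mg.

19290.0 mg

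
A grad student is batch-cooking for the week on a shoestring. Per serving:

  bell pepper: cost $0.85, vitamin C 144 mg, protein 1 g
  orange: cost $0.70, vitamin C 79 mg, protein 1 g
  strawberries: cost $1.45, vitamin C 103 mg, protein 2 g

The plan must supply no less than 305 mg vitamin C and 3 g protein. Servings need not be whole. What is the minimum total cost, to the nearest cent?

For a min-cost LP with two ≥-constraints, a basic feasible solution has at most two positive variables.
bell pepper only: max(305/144, 3/1) = 3 servings → $2.55.
orange only: max(305/79, 3/1) = 3.861 servings → $2.70.
strawberries only: max(305/103, 3/2) = 2.961 servings → $4.29.
bell pepper + orange with both tight: 1.046 servings and 1.954 servings → $2.26.
bell pepper + strawberries with both tight: 1.627 servings and 0.6865 servings → $2.38.
orange + strawberries with both targets exact would need a negative amount; discard.
The minimum over all feasible corners is $2.26.

$2.26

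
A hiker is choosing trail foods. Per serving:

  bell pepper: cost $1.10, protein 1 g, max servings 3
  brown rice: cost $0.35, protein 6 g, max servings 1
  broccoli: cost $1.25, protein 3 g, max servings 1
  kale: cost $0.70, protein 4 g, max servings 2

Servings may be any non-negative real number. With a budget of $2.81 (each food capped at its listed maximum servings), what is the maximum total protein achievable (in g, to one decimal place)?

Protein per dollar: brown rice 17.14, kale 5.714, broccoli 2.4, bell pepper 0.9091.
Take 1 serving of brown rice: spends $0.35, +6.0 g protein (running total 6.0 g).
Take 2 servings of kale: spends $1.40, +8.0 g protein (running total 14.0 g).
Take 0.848 servings of broccoli: spends $1.06, +2.5 g protein (running total 16.5 g).
Greedy by best ratio exhausts the cost allowance optimally: 16.5 g.

16.5 g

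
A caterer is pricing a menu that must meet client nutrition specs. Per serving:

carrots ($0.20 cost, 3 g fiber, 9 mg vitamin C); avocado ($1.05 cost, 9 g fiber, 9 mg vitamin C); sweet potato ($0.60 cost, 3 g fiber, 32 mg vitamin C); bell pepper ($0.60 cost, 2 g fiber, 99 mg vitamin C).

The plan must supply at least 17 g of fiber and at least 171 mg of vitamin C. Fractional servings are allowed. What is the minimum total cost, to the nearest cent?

$1.74

Minimising a linear cost over {fiber ≥ 17, vitamin C ≥ 171, servings ≥ 0} — the optimum is at a vertex, using one or two foods.
carrots only: max(17/3, 171/9) = 19 servings → $3.80.
avocado only: max(17/9, 171/9) = 19 servings → $19.95.
sweet potato only: max(17/3, 171/32) = 5.667 servings → $3.40.
bell pepper only: max(17/2, 171/99) = 8.5 servings → $5.10.
carrots + avocado: the both-tight solution has a negative serving — not a feasible corner.
carrots + sweet potato with both tight: 0.4493 servings and 5.217 servings → $3.22.
carrots + bell pepper with both tight: 4.806 servings and 1.29 servings → $1.74.
avocado + sweet potato with both tight: 0.1188 servings and 5.31 servings → $3.31.
avocado + bell pepper with both tight: 1.536 servings and 1.588 servings → $2.57.
sweet potato + bell pepper: the both-tight solution has a negative serving — not a feasible corner.
Cheapest feasible corner: $1.74.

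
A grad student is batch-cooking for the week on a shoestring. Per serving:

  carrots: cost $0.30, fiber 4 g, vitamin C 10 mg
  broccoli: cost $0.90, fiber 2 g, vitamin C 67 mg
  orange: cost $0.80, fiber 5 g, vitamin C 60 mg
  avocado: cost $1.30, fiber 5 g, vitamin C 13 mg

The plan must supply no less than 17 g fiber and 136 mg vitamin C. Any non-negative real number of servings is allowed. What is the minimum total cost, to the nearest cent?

$2.11

This is a tiny linear program; its minimum lies at a vertex of the feasible set. List the vertices and price them.
carrots only: max(17/4, 136/10) = 13.6 servings → $4.08.
broccoli only: max(17/2, 136/67) = 8.5 servings → $7.65.
orange only: max(17/5, 136/60) = 3.4 servings → $2.72.
avocado only: max(17/5, 136/13) = 10.46 servings → $13.60.
carrots + broccoli with both tight: 3.496 servings and 1.508 servings → $2.41.
carrots + orange with both tight: 1.789 servings and 1.968 servings → $2.11.
carrots + avocado: intersection lies outside the first quadrant.
broccoli + orange: the both-tight solution has a negative serving — not a feasible corner.
broccoli + avocado with both tight: 1.485 servings and 2.806 servings → $4.98.
orange + avocado with both tight: 1.953 servings and 1.447 servings → $3.44.
Cheapest feasible corner: $2.11.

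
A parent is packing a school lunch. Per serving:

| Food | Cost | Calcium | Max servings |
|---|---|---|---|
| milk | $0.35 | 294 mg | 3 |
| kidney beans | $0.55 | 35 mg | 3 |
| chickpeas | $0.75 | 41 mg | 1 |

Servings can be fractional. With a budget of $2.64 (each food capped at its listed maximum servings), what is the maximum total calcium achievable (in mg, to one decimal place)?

983.2 mg

Calcium per dollar: milk 840, kidney beans 63.64, chickpeas 54.67.
Take 3 servings of milk: spends $1.05, +882.0 mg calcium (running total 882.0 mg).
Take 2.891 servings of kidney beans: spends $1.59, +101.2 mg calcium (running total 983.2 mg).
Filling greedily by calcium-per-dollar is optimal for one linear limit, giving 983.2 mg.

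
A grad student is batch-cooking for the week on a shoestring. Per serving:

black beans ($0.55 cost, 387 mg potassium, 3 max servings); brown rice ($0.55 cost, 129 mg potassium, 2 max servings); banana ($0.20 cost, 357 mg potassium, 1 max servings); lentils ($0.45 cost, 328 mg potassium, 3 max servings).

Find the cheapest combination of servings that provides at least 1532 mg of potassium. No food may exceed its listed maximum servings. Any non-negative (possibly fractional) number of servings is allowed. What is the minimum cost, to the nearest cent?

$1.82

Cost per mg of potassium: banana $0.0006, lentils $0.0014, black beans $0.0014, brown rice $0.0043.
Take 1 serving of banana: +357.0 mg potassium for $0.20 (total $0.20, still need 1175.0 mg).
Take 3 servings of lentils: +984.0 mg potassium for $1.35 (total $1.55, still need 191.0 mg).
Take 0.4935 servings of black beans: +191.0 mg potassium for $0.27 (total $1.82, still need 0.0 mg).
Greedy by cheapest-per-mg is optimal for a single linear constraint, so the minimum cost is $1.82.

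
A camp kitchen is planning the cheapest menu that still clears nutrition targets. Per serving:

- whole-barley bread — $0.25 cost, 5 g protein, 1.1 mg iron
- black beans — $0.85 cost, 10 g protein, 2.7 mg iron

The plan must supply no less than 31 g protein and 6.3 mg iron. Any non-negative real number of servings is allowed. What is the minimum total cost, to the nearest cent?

$1.55

Minimising a linear cost over {protein ≥ 31, iron ≥ 6.3, servings ≥ 0} — the optimum is at a vertex, using one or two foods.
whole-barley bread only: max(31/5, 6.3/1.1) = 6.2 servings → $1.55.
black beans only: max(31/10, 6.3/2.7) = 3.1 servings → $2.63.
whole-barley bread + black beans with both targets exact would need a negative amount; discard.
The minimum over all feasible corners is $1.55.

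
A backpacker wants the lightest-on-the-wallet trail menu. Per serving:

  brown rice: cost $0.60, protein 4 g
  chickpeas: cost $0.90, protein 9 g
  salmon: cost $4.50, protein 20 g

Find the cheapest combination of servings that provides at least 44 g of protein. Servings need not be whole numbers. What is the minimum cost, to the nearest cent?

Cost per g of protein: chickpeas $0.1000, brown rice $0.1500, salmon $0.2250.
With no serving limits, use only chickpeas: 44 g / 9 g = 4.889 servings × $0.90 = $4.40.

$4.40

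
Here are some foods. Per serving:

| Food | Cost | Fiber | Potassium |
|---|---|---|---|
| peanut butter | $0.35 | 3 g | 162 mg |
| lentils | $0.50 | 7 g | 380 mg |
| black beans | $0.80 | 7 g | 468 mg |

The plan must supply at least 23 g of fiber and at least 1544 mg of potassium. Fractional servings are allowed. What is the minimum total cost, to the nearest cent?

This is a tiny linear program; its minimum lies at a vertex of the feasible set. List the vertices and price them.
peanut butter only: max(23/3, 1544/162) = 9.531 servings → $3.34.
lentils only: max(23/7, 1544/380) = 4.063 servings → $2.03.
black beans only: max(23/7, 1544/468) = 3.299 servings → $2.64.
peanut butter + lentils with both targets exact would need a negative amount; discard.
peanut butter + black beans: the both-tight solution has a negative serving — not a feasible corner.
lentils + black beans: the both-tight solution has a negative serving — not a feasible corner.
Cheapest feasible corner: $2.03.

$2.03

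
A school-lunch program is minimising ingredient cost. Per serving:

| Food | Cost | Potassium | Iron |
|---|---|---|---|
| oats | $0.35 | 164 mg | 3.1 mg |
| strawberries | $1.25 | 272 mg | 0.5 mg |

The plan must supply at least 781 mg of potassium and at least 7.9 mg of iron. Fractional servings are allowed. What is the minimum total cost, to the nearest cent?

$1.67

An LP optimum is at a vertex; with two nutrient constraints at most two foods are used. Check each candidate.
oats only: max(781/164, 7.9/3.1) = 4.762 servings → $1.67.
strawberries only: max(781/272, 7.9/0.5) = 15.8 servings → $19.75.
oats + strawberries with both tight: 2.31 servings and 1.479 servings → $2.66.
The minimum over all feasible corners is $1.67.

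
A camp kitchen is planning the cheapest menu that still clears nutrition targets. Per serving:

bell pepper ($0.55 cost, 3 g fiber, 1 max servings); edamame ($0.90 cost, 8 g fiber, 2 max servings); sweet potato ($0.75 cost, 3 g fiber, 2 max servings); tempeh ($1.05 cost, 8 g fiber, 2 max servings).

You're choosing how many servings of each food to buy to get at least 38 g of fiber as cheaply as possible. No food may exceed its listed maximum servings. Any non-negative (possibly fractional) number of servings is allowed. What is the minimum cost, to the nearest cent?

$5.20

Cost per g of fiber: edamame $0.1125, tempeh $0.1313, bell pepper $0.1833, sweet potato $0.2500.
Take 2 servings of edamame: +16.0 g fiber for $1.80 (total $1.80, still need 22.0 g).
Take 2 servings of tempeh: +16.0 g fiber for $2.10 (total $3.90, still need 6.0 g).
Take 1 serving of bell pepper: +3.0 g fiber for $0.55 (total $4.45, still need 3.0 g).
Take 1 serving of sweet potato: +3.0 g fiber for $0.75 (total $5.20, still need 0.0 g).
Filling from the cheapest source first is optimal under one linear minimum: $5.20.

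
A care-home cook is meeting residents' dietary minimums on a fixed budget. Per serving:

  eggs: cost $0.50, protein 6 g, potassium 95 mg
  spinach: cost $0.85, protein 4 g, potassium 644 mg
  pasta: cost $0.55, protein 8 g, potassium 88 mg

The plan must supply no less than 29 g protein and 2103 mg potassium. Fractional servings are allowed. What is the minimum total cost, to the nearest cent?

This is a tiny linear program; its minimum lies at a vertex of the feasible set. List the vertices and price them.
eggs only: max(29/6, 2103/95) = 22.14 servings → $11.07.
spinach only: max(29/4, 2103/644) = 7.25 servings → $6.16.
pasta only: max(29/8, 2103/88) = 23.9 servings → $13.14.
eggs + spinach with both tight: 2.946 servings and 2.831 servings → $3.88.
eggs + pasta with both targets exact would need a negative amount; discard.
spinach + pasta with both tight: 2.973 servings and 2.138 servings → $3.70.
Cheapest feasible corner: $3.70.

$3.70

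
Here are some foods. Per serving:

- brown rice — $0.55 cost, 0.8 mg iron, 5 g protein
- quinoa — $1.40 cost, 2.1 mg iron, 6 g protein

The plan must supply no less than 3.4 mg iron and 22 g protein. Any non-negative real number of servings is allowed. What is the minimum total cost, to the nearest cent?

At the optimum either one food covers both requirements or two foods hit both targets exactly; no other combination can be cheaper.
brown rice only: max(3.4/0.8, 22/5) = 4.4 servings → $2.42.
quinoa only: max(3.4/2.1, 22/6) = 3.667 servings → $5.13.
brown rice + quinoa: intersection lies outside the first quadrant.
The minimum over all feasible corners is $2.42.

$2.42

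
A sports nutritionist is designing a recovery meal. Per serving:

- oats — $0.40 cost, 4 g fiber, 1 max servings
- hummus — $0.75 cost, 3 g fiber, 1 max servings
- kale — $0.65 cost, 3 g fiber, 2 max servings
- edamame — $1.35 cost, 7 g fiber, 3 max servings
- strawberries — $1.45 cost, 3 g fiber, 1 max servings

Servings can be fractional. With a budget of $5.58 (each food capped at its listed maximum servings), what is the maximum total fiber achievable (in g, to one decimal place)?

Fiber per dollar: oats 10, edamame 5.185, kale 4.615, hummus 4, strawberries 2.069.
Take 1 serving of oats: spends $0.40, +4.0 g fiber (running total 4.0 g).
Take 3 servings of edamame: spends $4.05, +21.0 g fiber (running total 25.0 g).
Take 1.738 servings of kale: spends $1.13, +5.2 g fiber (running total 30.2 g).
Greedy by best ratio exhausts the cost allowance optimally: 30.2 g.

30.2 g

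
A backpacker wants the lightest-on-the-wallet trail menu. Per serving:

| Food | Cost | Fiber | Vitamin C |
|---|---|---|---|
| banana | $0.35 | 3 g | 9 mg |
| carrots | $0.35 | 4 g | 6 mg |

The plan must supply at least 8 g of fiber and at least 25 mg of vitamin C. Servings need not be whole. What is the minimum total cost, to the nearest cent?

$0.97

For a min-cost LP with two ≥-constraints, a basic feasible solution has at most two positive variables.
banana only: max(8/3, 25/9) = 2.778 servings → $0.97.
carrots only: max(8/4, 25/6) = 4.167 servings → $1.46.
banana + carrots: intersection lies outside the first quadrant.
The minimum over all feasible corners is $0.97.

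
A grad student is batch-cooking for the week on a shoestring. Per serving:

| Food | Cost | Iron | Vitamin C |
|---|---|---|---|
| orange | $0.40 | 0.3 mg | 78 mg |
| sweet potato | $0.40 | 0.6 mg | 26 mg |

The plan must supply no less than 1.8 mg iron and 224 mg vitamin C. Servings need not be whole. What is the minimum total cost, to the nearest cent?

Two binding constraints pin down two serving amounts, so the optimal mix uses at most two foods. The candidates are each food alone (scaled to the tighter of iron/vitamin C) and each pair with both constraints tight.
orange only: max(1.8/0.3, 224/78) = 6 servings → $2.40.
sweet potato only: max(1.8/0.6, 224/26) = 8.615 servings → $3.45.
orange + sweet potato with both tight: 2.246 servings and 1.877 servings → $1.65.
So the least-cost plan costs $1.65.

$1.65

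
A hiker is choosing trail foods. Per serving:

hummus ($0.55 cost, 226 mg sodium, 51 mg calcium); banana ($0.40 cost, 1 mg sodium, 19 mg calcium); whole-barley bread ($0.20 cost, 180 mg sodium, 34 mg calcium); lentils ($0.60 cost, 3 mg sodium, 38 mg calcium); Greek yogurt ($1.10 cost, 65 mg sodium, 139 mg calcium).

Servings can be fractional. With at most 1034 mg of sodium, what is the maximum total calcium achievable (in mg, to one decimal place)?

19646.0 mg

Calcium per mg sodium: banana 19, lentils 12.67, Greek yogurt 2.138, hummus 0.2257, whole-barley bread 0.1889.
With no serving limits, spend the whole sodium allowance on banana: 1034 mg / 1 mg × 19 mg = 19646.0 mg.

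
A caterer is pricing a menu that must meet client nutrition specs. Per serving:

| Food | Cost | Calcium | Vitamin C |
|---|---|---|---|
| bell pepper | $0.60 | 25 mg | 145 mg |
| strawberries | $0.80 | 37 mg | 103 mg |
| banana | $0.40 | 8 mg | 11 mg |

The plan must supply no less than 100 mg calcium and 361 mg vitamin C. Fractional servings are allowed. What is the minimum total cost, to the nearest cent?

bell pepper only: max(100/25, 361/145) = 4 servings → $2.40.
strawberries only: max(100/37, 361/103) = 3.505 servings → $2.80.
banana only: max(100/8, 361/11) = 32.82 servings → $13.13.
bell pepper + strawberries with both tight: 1.096 servings and 1.962 servings → $2.23.
bell pepper + banana with both tight: 2.02 servings and 6.186 servings → $3.69.
strawberries + banana with both targets exact would need a negative amount; discard.
Cheapest feasible corner: $2.23.

$2.23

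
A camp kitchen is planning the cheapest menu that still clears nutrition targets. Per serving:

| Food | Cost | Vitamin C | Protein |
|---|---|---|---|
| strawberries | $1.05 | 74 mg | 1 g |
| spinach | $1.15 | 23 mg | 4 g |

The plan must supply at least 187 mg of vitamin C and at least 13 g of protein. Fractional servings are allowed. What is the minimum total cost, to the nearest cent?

$4.99

An LP optimum is at a vertex; with two nutrient constraints at most two foods are used. Check each candidate.
strawberries only: max(187/74, 13/1) = 13 servings → $13.65.
spinach only: max(187/23, 13/4) = 8.13 servings → $9.35.
strawberries + spinach with both tight: 1.645 servings and 2.839 servings → $4.99.
So the least-cost plan costs $4.99.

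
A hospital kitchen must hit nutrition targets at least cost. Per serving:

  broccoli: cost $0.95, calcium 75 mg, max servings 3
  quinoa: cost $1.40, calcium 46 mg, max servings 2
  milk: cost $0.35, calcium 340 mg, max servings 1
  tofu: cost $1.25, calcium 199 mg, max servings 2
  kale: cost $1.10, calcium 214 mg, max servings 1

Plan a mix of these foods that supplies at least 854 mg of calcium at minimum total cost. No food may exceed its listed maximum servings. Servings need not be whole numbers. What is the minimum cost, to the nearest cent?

Cost per mg of calcium: milk $0.0010, kale $0.0051, tofu $0.0063, broccoli $0.0127, quinoa $0.0304.
Take 1 serving of milk: +340.0 mg calcium for $0.35 (total $0.35, still need 514.0 mg).
Take 1 serving of kale: +214.0 mg calcium for $1.10 (total $1.45, still need 300.0 mg).
Take 1.508 servings of tofu: +300.0 mg calcium for $1.88 (total $3.33, still need 0.0 mg).
Filling from the cheapest source first is optimal under one linear minimum: $3.33.

$3.33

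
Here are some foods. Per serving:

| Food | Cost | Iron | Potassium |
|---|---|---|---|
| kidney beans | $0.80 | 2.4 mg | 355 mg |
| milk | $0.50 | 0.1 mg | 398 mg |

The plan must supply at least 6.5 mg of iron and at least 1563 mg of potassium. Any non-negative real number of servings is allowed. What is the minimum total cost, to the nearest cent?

$2.90

kidney beans only: max(6.5/2.4, 1563/355) = 4.403 servings → $3.52.
milk only: max(6.5/0.1, 1563/398) = 65 servings → $32.50.
kidney beans + milk with both tight: 2.643 servings and 1.57 servings → $2.90.
So the least-cost plan costs $2.90.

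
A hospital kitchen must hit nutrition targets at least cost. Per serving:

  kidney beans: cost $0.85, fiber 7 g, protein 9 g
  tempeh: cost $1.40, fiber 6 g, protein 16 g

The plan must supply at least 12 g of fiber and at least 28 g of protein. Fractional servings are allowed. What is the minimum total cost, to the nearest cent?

$2.48

An LP optimum is at a vertex; with two nutrient constraints at most two foods are used. Check each candidate.
kidney beans only: max(12/7, 28/9) = 3.111 servings → $2.64.
tempeh only: max(12/6, 28/16) = 2 servings → $2.80.
kidney beans + tempeh with both tight: 0.4138 servings and 1.517 servings → $2.48.
So the least-cost plan costs $2.48.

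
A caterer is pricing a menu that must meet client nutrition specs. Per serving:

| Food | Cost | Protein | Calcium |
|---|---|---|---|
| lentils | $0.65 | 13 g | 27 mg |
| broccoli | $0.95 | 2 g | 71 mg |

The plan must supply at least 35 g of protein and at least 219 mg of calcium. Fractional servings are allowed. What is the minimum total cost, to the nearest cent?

$3.61

Compare the cost at each extreme point of the feasible region.
lentils only: max(35/13, 219/27) = 8.111 servings → $5.27.
broccoli only: max(35/2, 219/71) = 17.5 servings → $16.62.
lentils + broccoli with both tight: 2.356 servings and 2.189 servings → $3.61.
So the least-cost plan costs $3.61.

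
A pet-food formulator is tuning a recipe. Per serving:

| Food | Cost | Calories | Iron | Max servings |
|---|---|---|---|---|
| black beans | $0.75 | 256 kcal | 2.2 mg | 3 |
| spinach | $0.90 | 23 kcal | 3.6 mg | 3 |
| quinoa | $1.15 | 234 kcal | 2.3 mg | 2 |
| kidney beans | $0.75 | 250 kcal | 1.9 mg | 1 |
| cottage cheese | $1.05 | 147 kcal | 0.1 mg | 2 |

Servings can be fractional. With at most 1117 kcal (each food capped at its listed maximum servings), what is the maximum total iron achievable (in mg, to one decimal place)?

Iron per kcal: spinach 0.1565, quinoa 0.009829, black beans 0.008594, kidney beans 0.0076, cottage cheese 0.0006803.
Take 3 servings of spinach: uses 69 kcal, +10.8 mg iron (running total 10.8 mg).
Take 2 servings of quinoa: uses 468 kcal, +4.6 mg iron (running total 15.4 mg).
Take 2.266 servings of black beans: uses 580 kcal, +5.0 mg iron (running total 20.4 mg).
Filling greedily by iron-per-kcal is optimal for one linear limit, giving 20.4 mg.

20.4 mg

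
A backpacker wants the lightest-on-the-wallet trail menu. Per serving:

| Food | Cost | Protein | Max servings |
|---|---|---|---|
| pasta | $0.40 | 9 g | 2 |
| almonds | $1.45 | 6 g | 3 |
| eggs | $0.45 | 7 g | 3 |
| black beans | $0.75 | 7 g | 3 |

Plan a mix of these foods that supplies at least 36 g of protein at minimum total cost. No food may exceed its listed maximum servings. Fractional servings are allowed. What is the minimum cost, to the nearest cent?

$1.96

Cost per g of protein: pasta $0.0444, eggs $0.0643, black beans $0.1071, almonds $0.2417.
Take 2 servings of pasta: +18.0 g protein for $0.80 (total $0.80, still need 18.0 g).
Take 2.571 servings of eggs: +18.0 g protein for $1.16 (total $1.96, still need 0.0 g).
Greedy by cheapest-per-g is optimal for a single linear constraint, so the minimum cost is $1.96.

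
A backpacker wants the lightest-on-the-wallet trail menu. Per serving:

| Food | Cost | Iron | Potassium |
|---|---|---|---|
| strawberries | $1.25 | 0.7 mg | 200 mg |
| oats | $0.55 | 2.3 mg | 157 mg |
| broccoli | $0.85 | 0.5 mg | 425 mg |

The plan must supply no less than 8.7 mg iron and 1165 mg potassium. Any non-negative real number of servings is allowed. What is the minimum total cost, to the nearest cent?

$3.15

Check every corner: each single food scaled to meet both minima, and each pair solved so both constraints bind.
strawberries only: max(8.7/0.7, 1165/200) = 12.43 servings → $15.54.
oats only: max(8.7/2.3, 1165/157) = 7.42 servings → $4.08.
broccoli only: max(8.7/0.5, 1165/425) = 17.4 servings → $14.79.
strawberries + oats with both tight: 3.752 servings and 2.641 servings → $6.14.
strawberries + broccoli: intersection lies outside the first quadrant.
oats + broccoli with both tight: 3.465 servings and 1.461 servings → $3.15.
The minimum over all feasible corners is $3.15.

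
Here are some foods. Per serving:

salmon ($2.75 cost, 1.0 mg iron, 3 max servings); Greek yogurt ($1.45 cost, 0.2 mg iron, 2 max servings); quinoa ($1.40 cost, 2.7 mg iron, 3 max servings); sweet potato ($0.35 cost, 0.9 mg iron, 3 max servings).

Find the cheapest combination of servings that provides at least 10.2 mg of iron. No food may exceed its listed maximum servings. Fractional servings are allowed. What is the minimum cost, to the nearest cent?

Cost per mg of iron: sweet potato $0.3889, quinoa $0.5185, salmon $2.7500, Greek yogurt $7.2500.
Take 3 servings of sweet potato: +2.7 mg iron for $1.05 (total $1.05, still need 7.5 mg).
Take 2.778 servings of quinoa: +7.5 mg iron for $3.89 (total $4.94, still need 0.0 mg).
Filling from the cheapest source first is optimal under one linear minimum: $4.94.

$4.94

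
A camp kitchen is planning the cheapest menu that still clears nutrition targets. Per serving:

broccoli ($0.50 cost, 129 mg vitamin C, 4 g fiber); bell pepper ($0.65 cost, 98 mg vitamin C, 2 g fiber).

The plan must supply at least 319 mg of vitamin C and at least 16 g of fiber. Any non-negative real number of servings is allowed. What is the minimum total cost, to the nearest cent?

broccoli only: max(319/129, 16/4) = 4 servings → $2.00.
bell pepper only: max(319/98, 16/2) = 8 servings → $5.20.
broccoli + bell pepper: intersection lies outside the first quadrant.
Cheapest feasible corner: $2.00.

$2.00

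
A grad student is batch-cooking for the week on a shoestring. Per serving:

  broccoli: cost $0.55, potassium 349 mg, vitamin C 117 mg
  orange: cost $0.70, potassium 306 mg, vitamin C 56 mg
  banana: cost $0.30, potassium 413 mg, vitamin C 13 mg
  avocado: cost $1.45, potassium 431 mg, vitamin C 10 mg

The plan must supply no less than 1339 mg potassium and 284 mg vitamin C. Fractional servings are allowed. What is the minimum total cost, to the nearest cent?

$1.65

Two binding constraints pin down two serving amounts, so the optimal mix uses at most two foods. The candidates are each food alone (scaled to the tighter of potassium/vitamin C) and each pair with both constraints tight.
broccoli only: max(1339/349, 284/117) = 3.837 servings → $2.11.
orange only: max(1339/306, 284/56) = 5.071 servings → $3.55.
banana only: max(1339/413, 284/13) = 21.85 servings → $6.55.
avocado only: max(1339/431, 284/10) = 28.4 servings → $41.18.
broccoli + orange with both tight: 0.7332 servings and 3.54 servings → $2.88.
broccoli + banana with both tight: 2.281 servings and 1.314 servings → $1.65.
broccoli + avocado with both tight: 2.323 servings and 1.226 servings → $3.06.
orange + banana: intersection lies outside the first quadrant.
orange + avocado: the both-tight solution has a negative serving — not a feasible corner.
banana + avocado with both targets exact would need a negative amount; discard.
Cheapest feasible corner: $1.65.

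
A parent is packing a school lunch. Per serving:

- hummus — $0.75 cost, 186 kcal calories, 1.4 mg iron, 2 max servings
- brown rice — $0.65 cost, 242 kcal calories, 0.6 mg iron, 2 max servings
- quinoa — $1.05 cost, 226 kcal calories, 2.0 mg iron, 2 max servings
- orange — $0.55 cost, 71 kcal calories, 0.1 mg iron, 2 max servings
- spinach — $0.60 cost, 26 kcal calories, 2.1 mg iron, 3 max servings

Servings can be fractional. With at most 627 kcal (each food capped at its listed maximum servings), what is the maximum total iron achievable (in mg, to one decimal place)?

11.0 mg

Iron per kcal: spinach 0.08077, quinoa 0.00885, hummus 0.007527, brown rice 0.002479, orange 0.001408.
Take 3 servings of spinach: uses 78 kcal, +6.3 mg iron (running total 6.3 mg).
Take 2 servings of quinoa: uses 452 kcal, +4.0 mg iron (running total 10.3 mg).
Take 0.5215 servings of hummus: uses 97 kcal, +0.7 mg iron (running total 11.0 mg).
Filling greedily by iron-per-kcal is optimal for one linear limit, giving 11.0 mg.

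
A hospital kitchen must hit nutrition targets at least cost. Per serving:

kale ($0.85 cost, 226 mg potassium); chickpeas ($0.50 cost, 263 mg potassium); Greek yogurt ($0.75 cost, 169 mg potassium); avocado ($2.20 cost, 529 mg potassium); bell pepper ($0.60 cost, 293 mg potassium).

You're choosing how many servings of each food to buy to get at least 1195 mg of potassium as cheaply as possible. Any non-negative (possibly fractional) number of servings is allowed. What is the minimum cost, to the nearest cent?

$2.27

Cost per mg of potassium: chickpeas $0.0019, bell pepper $0.0020, kale $0.0038, avocado $0.0042, Greek yogurt $0.0044.
With no serving limits, use only chickpeas: 1195 mg / 263 mg = 4.544 servings × $0.50 = $2.27.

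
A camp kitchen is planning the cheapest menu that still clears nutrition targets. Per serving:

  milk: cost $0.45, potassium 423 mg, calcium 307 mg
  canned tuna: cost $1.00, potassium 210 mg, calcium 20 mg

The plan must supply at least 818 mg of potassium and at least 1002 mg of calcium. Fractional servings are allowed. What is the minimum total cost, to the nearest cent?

$1.47

Minimising a linear cost over {potassium ≥ 818, calcium ≥ 1002, servings ≥ 0} — the optimum is at a vertex, using one or two foods.
milk only: max(818/423, 1002/307) = 3.264 servings → $1.47.
canned tuna only: max(818/210, 1002/20) = 50.1 servings → $50.10.
milk + canned tuna: intersection lies outside the first quadrant.
The minimum over all feasible corners is $1.47.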